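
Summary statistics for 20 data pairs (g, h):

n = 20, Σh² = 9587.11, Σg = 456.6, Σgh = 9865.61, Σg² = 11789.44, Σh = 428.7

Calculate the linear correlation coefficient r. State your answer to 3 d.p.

r = (nΣgh − ΣgΣh) / √[(nΣg² − (Σg)²)(nΣh² − (Σh)²)]
Numerator: 20×9865.61 − 456.6×428.7 = 1567.78
Denominator: √[(235788.8 − 208483.56)(191742.2 − 183783.69)] = √[27305.24 × 7958.51] = 14741.4051
r = 1567.78 / 14741.4051 ≈ 0.106

0.106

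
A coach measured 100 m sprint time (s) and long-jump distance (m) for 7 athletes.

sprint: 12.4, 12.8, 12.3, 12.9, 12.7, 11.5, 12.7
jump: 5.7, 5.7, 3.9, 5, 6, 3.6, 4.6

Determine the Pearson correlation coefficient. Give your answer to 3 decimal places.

0.693

n = 7, Σx = 87.3, Σy = 34.5, Σx² = 1090.13, Σy² = 175.31, Σxy = 432.13
nΣxy − ΣxΣy = 3024.91 − 3011.85 = 13.06
nΣx² − (Σx)² = 7630.91 − 7621.29 = 9.62; nΣy² − (Σy)² = 1227.17 − 1190.25 = 36.92
r = 13.06 / √(9.62 × 36.92) = 13.06 / 18.8460 ≈ 0.693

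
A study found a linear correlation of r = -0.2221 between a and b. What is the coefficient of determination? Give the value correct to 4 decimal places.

0.0493

r² = (-0.2221)² = 0.0493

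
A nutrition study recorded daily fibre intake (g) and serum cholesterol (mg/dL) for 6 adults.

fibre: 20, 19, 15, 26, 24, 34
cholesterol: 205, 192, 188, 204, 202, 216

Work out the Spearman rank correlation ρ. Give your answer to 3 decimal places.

0.829

Rank fibre: 3, 2, 1, 5, 4, 6
Rank cholesterol: 5, 2, 1, 4, 3, 6
d = rank(fibre) − rank(cholesterol): -2, 0, 0, 1, 1, 0; Σd² = 6
ρ = 1 − 6Σd² / [n(n²−1)] = 1 − 6×6 / (6×35) = 1 − 36/210 ≈ 0.829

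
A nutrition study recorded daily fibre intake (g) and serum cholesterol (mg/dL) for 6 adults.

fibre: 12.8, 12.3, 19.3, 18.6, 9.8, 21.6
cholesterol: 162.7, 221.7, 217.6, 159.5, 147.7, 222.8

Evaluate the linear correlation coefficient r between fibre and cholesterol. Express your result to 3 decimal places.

n = 6, Σx = 94.4, Σy = 1132, Σx² = 1596.18, Σy² = 219867.32, Σxy = 18235.79
nΣxy − ΣxΣy = 109414.74 − 106860.8 = 2553.94
nΣx² − (Σx)² = 9577.08 − 8911.36 = 665.72; nΣy² − (Σy)² = 1319203.92 − 1281424 = 37779.92
r = 2553.94 / √(665.72 × 37779.92) = 2553.94 / 5015.0621 ≈ 0.509

0.509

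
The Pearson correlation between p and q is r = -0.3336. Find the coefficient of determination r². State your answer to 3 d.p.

0.111

r² = (-0.3336)² = 0.111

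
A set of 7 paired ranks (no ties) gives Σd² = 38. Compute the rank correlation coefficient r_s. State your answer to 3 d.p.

0.321

ρ = 1 − 6Σd² / [n(n²−1)] = 1 − 6×38 / (7×48)
  = 1 − 228/336 = 1 − 0.6786 ≈ 0.321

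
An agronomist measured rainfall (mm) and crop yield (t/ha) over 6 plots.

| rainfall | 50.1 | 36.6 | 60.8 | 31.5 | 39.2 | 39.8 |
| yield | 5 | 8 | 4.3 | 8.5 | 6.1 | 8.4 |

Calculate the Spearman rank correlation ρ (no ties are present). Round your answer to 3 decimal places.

Rank rainfall: 5, 2, 6, 1, 3, 4
Rank yield: 2, 4, 1, 6, 3, 5
d = rank(rainfall) − rank(yield): 3, -2, 5, -5, 0, -1; Σd² = 64
ρ = 1 − 6Σd² / [n(n²−1)] = 1 − 6×64 / (6×35) = 1 − 384/210 ≈ -0.829

-0.829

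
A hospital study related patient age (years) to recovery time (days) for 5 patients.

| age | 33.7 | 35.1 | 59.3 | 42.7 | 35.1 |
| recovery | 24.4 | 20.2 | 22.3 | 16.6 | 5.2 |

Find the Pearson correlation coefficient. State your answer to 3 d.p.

0.284

n = 5, Σx = 205.9, Σy = 88.7, Σx² = 8939.49, Σy² = 1803.29, Σxy = 3745.03
nΣxy − ΣxΣy = 18725.15 − 18263.33 = 461.82
nΣx² − (Σx)² = 44697.45 − 42394.81 = 2302.64; nΣy² − (Σy)² = 9016.45 − 7867.69 = 1148.76
r = 461.82 / √(2302.64 × 1148.76) = 461.82 / 1626.4012 ≈ 0.284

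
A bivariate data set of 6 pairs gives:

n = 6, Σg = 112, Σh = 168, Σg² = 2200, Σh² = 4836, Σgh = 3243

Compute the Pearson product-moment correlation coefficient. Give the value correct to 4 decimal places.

r = (nΣgh − ΣgΣh) / √[(nΣg² − (Σg)²)(nΣh² − (Σh)²)]
Numerator: 6×3243 − 112×168 = 642
Denominator: √[(13200 − 12544)(29016 − 28224)] = √[656 × 792] = 720.7996
r = 642 / 720.7996 ≈ 0.8907

0.8907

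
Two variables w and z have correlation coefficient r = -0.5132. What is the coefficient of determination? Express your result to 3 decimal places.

r² = (-0.5132)² = 0.263

0.263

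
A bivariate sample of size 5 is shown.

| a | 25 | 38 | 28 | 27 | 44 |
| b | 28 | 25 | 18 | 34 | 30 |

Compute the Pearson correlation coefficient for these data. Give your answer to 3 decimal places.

n = 5, Σa = 162, Σb = 135, Σa² = 5518, Σb² = 3789, Σab = 4392
nΣab − ΣaΣb = 21960 − 21870 = 90
nΣa² − (Σa)² = 27590 − 26244 = 1346; nΣb² − (Σb)² = 18945 − 18225 = 720
r = 90 / √(1346 × 720) = 90 / 984.4389 ≈ 0.091

0.091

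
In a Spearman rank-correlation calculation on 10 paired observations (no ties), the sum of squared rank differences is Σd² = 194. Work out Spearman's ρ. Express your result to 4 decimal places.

ρ = 1 − 6Σd² / [n(n²−1)] = 1 − 6×194 / (10×99)
  = 1 − 1164/990 = 1 − 1.17576 ≈ -0.1758

-0.1758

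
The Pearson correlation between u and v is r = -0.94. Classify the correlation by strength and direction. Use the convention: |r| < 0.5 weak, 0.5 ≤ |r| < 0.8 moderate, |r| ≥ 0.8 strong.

strong negative

r = -0.94 < 0 so the relationship is negative.
|r| = 0.94, which falls in the strong range.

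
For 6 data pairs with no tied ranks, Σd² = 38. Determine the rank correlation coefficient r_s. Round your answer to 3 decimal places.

ρ = 1 − 6Σd² / [n(n²−1)] = 1 − 6×38 / (6×35)
  = 1 − 228/210 = 1 − 1.0857 ≈ -0.086

-0.086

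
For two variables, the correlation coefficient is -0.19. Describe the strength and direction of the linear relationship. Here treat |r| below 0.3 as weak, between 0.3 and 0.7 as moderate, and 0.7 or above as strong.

r = -0.19 < 0 so the relationship is negative.
|r| = 0.19, which falls in the weak range.

weak negative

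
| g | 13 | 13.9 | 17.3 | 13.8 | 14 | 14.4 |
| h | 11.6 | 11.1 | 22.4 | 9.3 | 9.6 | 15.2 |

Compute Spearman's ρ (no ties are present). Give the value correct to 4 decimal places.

Rank g: 1, 3, 6, 2, 4, 5
Rank h: 4, 3, 6, 1, 2, 5
d = rank(g) − rank(h): -3, 0, 0, 1, 2, 0; Σd² = 14
ρ = 1 − 6Σd² / [n(n²−1)] = 1 − 6×14 / (6×35) = 1 − 84/210 ≈ 0.6000

0.6000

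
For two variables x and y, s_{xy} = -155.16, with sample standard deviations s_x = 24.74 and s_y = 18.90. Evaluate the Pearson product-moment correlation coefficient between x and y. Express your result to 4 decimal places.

r = Cov(x,y) / (s_x · s_y) = -155.16 / (24.74 × 18.90)
  = -155.16 / 467.5860 ≈ -0.3318

-0.3318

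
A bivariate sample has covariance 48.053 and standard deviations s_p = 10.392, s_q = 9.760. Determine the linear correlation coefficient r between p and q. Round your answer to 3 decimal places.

0.474

r = Cov(p,q) / (s_p · s_q) = 48.053 / (10.392 × 9.760)
  = 48.053 / 101.4259 ≈ 0.474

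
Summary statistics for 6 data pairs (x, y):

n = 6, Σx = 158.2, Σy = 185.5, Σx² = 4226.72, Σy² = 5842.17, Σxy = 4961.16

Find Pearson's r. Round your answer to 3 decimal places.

r = (nΣxy − ΣxΣy) / √[(nΣx² − (Σx)²)(nΣy² − (Σy)²)]
Numerator: 6×4961.16 − 158.2×185.5 = 420.86
Denominator: √[(25360.32 − 25027.24)(35053.02 − 34410.25)] = √[333.08 × 642.77] = 462.7027
r = 420.86 / 462.7027 ≈ 0.910

0.910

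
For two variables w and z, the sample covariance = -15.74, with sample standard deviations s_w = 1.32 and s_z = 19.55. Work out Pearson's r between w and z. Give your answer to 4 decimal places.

r = Cov(w,z) / (s_w · s_z) = -15.74 / (1.32 × 19.55)
  = -15.74 / 25.8060 ≈ -0.6099

-0.6099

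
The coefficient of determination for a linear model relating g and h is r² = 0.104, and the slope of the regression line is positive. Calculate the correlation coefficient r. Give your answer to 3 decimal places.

0.322

|r| = √0.104 = 0.322
The association is positive, so r = 0.322.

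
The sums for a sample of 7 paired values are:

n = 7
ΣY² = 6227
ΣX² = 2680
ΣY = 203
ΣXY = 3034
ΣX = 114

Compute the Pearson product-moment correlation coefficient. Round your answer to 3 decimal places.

-0.514

r = (nΣXY − ΣXΣY) / √[(nΣX² − (ΣX)²)(nΣY² − (ΣY)²)]
Numerator: 7×3034 − 114×203 = -1904
Denominator: √[(18760 − 12996)(43589 − 41209)] = √[5764 × 2380] = 3703.8250
r = -1904 / 3703.8250 ≈ -0.514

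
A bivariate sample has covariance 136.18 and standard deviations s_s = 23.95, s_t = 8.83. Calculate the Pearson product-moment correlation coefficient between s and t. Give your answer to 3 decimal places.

0.644

r = Cov(s,t) / (s_s · s_t) = 136.18 / (23.95 × 8.83)
  = 136.18 / 211.4785 ≈ 0.644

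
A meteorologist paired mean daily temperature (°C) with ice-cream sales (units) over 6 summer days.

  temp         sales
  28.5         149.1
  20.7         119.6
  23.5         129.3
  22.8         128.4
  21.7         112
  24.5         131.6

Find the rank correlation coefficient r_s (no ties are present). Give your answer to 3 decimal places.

Rank temp: 6, 1, 4, 3, 2, 5
Rank sales: 6, 2, 4, 3, 1, 5
d = rank(temp) − rank(sales): 0, -1, 0, 0, 1, 0; Σd² = 2
ρ = 1 − 6Σd² / [n(n²−1)] = 1 − 6×2 / (6×35) = 1 − 12/210 ≈ 0.943

0.943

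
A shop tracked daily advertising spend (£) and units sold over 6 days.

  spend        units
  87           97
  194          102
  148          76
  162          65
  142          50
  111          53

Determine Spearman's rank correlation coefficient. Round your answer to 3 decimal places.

0.314

Rank spend: 1, 6, 4, 5, 3, 2
Rank units: 5, 6, 4, 3, 1, 2
d = rank(spend) − rank(units): -4, 0, 0, 2, 2, 0; Σd² = 24
ρ = 1 − 6Σd² / [n(n²−1)] = 1 − 6×24 / (6×35) = 1 − 144/210 ≈ 0.314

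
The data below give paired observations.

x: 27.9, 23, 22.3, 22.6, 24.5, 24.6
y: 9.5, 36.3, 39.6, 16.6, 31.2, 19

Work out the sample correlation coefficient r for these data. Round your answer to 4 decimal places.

-0.6852

n = 6, Σx = 144.9, Σy = 152.2, Σx² = 3520.87, Σy² = 4586.1, Σxy = 3589.99
nΣxy − ΣxΣy = 21539.94 − 22053.78 = -513.84
nΣx² − (Σx)² = 21125.22 − 20996.01 = 129.21; nΣy² − (Σy)² = 27516.6 − 23164.84 = 4351.76
r = -513.84 / √(129.21 × 4351.76) = -513.84 / 749.8606 ≈ -0.6852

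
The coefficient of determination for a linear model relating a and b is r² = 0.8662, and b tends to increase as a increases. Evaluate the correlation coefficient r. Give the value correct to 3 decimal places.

|r| = √0.8662 = 0.931
The association is positive, so r = 0.931.

0.931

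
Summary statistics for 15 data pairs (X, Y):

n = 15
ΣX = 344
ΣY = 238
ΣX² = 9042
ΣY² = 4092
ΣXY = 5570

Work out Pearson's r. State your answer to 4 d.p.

0.1854

r = (nΣXY − ΣXΣY) / √[(nΣX² − (ΣX)²)(nΣY² − (ΣY)²)]
Numerator: 15×5570 − 344×238 = 1678
Denominator: √[(135630 − 118336)(61380 − 56644)] = √[17294 × 4736] = 9050.1041
r = 1678 / 9050.1041 ≈ 0.1854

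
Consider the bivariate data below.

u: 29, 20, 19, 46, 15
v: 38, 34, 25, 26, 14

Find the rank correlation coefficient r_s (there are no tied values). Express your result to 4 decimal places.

Rank u: 4, 3, 2, 5, 1
Rank v: 5, 4, 2, 3, 1
d = rank(u) − rank(v): -1, -1, 0, 2, 0; Σd² = 6
ρ = 1 − 6Σd² / [n(n²−1)] = 1 − 6×6 / (5×24) = 1 − 36/120 ≈ 0.7000

0.7000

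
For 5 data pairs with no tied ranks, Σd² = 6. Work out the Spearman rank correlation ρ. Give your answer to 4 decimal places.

ρ = 1 − 6Σd² / [n(n²−1)] = 1 − 6×6 / (5×24)
  = 1 − 36/120 = 1 − 0.30000 ≈ 0.7000

0.7000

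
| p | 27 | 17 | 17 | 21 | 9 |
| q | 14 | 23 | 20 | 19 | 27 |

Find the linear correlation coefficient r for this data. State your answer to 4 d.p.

n = 5, Σp = 91, Σq = 103, Σp² = 1829, Σq² = 2215, Σpq = 1751
nΣpq − ΣpΣq = 8755 − 9373 = -618
nΣp² − (Σp)² = 9145 − 8281 = 864; nΣq² − (Σq)² = 11075 − 10609 = 466
r = -618 / √(864 × 466) = -618 / 634.5266 ≈ -0.9740

-0.9740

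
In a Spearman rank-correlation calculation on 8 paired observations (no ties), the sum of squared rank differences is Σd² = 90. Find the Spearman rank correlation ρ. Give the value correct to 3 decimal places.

-0.071

ρ = 1 − 6Σd² / [n(n²−1)] = 1 − 6×90 / (8×63)
  = 1 − 540/504 = 1 − 1.0714 ≈ -0.071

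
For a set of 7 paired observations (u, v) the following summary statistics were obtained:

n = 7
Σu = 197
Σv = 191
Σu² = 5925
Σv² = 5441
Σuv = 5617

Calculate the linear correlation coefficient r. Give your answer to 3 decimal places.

r = (nΣuv − ΣuΣv) / √[(nΣu² − (Σu)²)(nΣv² − (Σv)²)]
Numerator: 7×5617 − 197×191 = 1692
Denominator: √[(41475 − 38809)(38087 − 36481)] = √[2666 × 1606] = 2069.2018
r = 1692 / 2069.2018 ≈ 0.818

0.818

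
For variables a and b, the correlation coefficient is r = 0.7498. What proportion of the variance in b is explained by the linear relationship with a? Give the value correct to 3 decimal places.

0.562

r² = (0.7498)² = 0.562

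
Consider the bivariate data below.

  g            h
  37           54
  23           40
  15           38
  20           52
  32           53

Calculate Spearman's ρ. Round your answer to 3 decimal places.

0.900

Rank g: 5, 3, 1, 2, 4
Rank h: 5, 2, 1, 3, 4
d = rank(g) − rank(h): 0, 1, 0, -1, 0; Σd² = 2
ρ = 1 − 6Σd² / [n(n²−1)] = 1 − 6×2 / (5×24) = 1 − 12/120 ≈ 0.900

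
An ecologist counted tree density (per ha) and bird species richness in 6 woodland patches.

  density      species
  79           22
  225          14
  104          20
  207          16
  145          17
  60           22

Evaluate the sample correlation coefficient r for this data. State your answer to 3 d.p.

-0.976

n = 6, Σx = 820, Σy = 111, Σx² = 135156, Σy² = 2109, Σxy = 14065
nΣxy − ΣxΣy = 84390 − 91020 = -6630
nΣx² − (Σx)² = 810936 − 672400 = 138536; nΣy² − (Σy)² = 12654 − 12321 = 333
r = -6630 / √(138536 × 333) = -6630 / 6792.0901 ≈ -0.976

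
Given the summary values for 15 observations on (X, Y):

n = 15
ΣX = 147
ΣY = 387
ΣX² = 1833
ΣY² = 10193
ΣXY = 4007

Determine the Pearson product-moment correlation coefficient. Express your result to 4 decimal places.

r = (nΣXY − ΣXΣY) / √[(nΣX² − (ΣX)²)(nΣY² − (ΣY)²)]
Numerator: 15×4007 − 147×387 = 3216
Denominator: √[(27495 − 21609)(152895 − 149769)] = √[5886 × 3126] = 4289.4797
r = 3216 / 4289.4797 ≈ 0.7497

0.7497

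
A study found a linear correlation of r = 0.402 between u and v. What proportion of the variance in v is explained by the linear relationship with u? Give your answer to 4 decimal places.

r² = (0.402)² = 0.1616

0.1616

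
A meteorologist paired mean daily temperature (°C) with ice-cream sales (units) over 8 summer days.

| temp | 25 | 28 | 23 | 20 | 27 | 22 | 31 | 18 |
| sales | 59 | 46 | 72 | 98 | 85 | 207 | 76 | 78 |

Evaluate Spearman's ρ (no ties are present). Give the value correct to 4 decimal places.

Rank temp: 5, 7, 4, 2, 6, 3, 8, 1
Rank sales: 2, 1, 3, 7, 6, 8, 4, 5
d = rank(temp) − rank(sales): 3, 6, 1, -5, 0, -5, 4, -4; Σd² = 128
ρ = 1 − 6Σd² / [n(n²−1)] = 1 − 6×128 / (8×63) = 1 − 768/504 ≈ -0.5238

-0.5238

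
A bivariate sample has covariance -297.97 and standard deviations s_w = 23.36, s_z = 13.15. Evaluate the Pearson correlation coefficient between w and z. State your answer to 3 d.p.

-0.970

r = Cov(w,z) / (s_w · s_z) = -297.97 / (23.36 × 13.15)
  = -297.97 / 307.1840 ≈ -0.970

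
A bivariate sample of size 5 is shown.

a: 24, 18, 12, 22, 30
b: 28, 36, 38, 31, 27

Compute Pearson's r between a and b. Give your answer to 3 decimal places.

-0.951

n = 5, Σa = 106, Σb = 160, Σa² = 2428, Σb² = 5214, Σab = 3268
nΣab − ΣaΣb = 16340 − 16960 = -620
nΣa² − (Σa)² = 12140 − 11236 = 904; nΣb² − (Σb)² = 26070 − 25600 = 470
r = -620 / √(904 × 470) = -620 / 651.8282 ≈ -0.951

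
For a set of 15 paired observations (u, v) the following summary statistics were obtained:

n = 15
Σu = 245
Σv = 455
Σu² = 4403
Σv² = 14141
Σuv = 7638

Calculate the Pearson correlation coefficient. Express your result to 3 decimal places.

0.559

r = (nΣuv − ΣuΣv) / √[(nΣu² − (Σu)²)(nΣv² − (Σv)²)]
Numerator: 15×7638 − 245×455 = 3095
Denominator: √[(66045 − 60025)(212115 − 207025)] = √[6020 × 5090] = 5535.5036
r = 3095 / 5535.5036 ≈ 0.559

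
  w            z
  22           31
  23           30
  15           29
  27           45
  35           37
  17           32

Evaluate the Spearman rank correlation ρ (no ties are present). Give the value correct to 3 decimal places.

Rank w: 3, 4, 1, 5, 6, 2
Rank z: 3, 2, 1, 6, 5, 4
d = rank(w) − rank(z): 0, 2, 0, -1, 1, -2; Σd² = 10
ρ = 1 − 6Σd² / [n(n²−1)] = 1 − 6×10 / (6×35) = 1 − 60/210 ≈ 0.714

0.714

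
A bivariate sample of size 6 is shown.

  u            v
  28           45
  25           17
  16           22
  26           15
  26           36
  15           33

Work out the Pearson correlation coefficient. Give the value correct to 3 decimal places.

n = 6, Σu = 136, Σv = 168, Σu² = 3242, Σv² = 5408, Σuv = 3858
nΣuv − ΣuΣv = 23148 − 22848 = 300
nΣu² − (Σu)² = 19452 − 18496 = 956; nΣv² − (Σv)² = 32448 − 28224 = 4224
r = 300 / √(956 × 4224) = 300 / 2009.5134 ≈ 0.149

0.149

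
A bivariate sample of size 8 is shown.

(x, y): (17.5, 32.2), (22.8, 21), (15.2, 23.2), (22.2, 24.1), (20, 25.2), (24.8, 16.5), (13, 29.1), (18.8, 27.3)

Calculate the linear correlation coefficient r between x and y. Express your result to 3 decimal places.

n = 8, Σx = 154.3, Σy = 198.6, Σx² = 3087.45, Σy² = 5096.28, Σxy = 3734.7
nΣxy − ΣxΣy = 29877.6 − 30643.98 = -766.38
nΣx² − (Σx)² = 24699.6 − 23808.49 = 891.11; nΣy² − (Σy)² = 40770.24 − 39441.96 = 1328.28
r = -766.38 / √(891.11 × 1328.28) = -766.38 / 1087.9539 ≈ -0.704

-0.704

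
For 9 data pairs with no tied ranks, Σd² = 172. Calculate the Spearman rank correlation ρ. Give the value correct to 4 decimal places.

ρ = 1 − 6Σd² / [n(n²−1)] = 1 − 6×172 / (9×80)
  = 1 − 1032/720 = 1 − 1.43333 ≈ -0.4333

-0.4333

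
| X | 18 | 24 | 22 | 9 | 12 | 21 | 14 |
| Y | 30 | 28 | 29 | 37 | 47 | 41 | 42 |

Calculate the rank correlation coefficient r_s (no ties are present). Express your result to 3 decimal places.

-0.714

Rank X: 4, 7, 6, 1, 2, 5, 3
Rank Y: 3, 1, 2, 4, 7, 5, 6
d = rank(X) − rank(Y): 1, 6, 4, -3, -5, 0, -3; Σd² = 96
ρ = 1 − 6Σd² / [n(n²−1)] = 1 − 6×96 / (7×48) = 1 − 576/336 ≈ -0.714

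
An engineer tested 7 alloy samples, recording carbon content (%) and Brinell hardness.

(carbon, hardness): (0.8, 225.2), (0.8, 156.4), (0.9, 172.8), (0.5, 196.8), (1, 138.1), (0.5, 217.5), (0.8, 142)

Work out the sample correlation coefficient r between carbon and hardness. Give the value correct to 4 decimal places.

-0.6401

n = 7, Σx = 5.3, Σy = 1248.8, Σx² = 4.23, Σy² = 230307.94, Σxy = 919.65
nΣxy − ΣxΣy = 6437.55 − 6618.64 = -181.09
nΣx² − (Σx)² = 29.61 − 28.09 = 1.52; nΣy² − (Σy)² = 1612155.58 − 1559501.44 = 52654.14
r = -181.09 / √(1.52 × 52654.14) = -181.09 / 282.9033 ≈ -0.6401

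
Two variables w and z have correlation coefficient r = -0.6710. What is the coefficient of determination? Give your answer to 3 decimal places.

0.450

r² = (-0.6710)² = 0.450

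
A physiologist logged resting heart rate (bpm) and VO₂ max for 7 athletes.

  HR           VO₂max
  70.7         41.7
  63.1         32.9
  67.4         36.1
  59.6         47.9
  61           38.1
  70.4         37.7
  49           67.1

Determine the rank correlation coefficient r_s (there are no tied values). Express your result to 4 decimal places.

Rank HR: 7, 4, 5, 2, 3, 6, 1
Rank VO₂max: 5, 1, 2, 6, 4, 3, 7
d = rank(HR) − rank(VO₂max): 2, 3, 3, -4, -1, 3, -6; Σd² = 84
ρ = 1 − 6Σd² / [n(n²−1)] = 1 − 6×84 / (7×48) = 1 − 504/336 ≈ -0.5000

-0.5000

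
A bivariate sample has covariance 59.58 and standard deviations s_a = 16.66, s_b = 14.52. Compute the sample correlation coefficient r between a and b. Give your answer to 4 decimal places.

0.2463

r = Cov(a,b) / (s_a · s_b) = 59.58 / (16.66 × 14.52)
  = 59.58 / 241.9032 ≈ 0.2463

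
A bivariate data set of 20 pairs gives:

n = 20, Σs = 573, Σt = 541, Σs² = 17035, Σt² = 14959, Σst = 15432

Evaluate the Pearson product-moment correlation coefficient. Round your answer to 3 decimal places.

-0.151

r = (nΣst − ΣsΣt) / √[(nΣs² − (Σs)²)(nΣt² − (Σt)²)]
Numerator: 20×15432 − 573×541 = -1353
Denominator: √[(340700 − 328329)(299180 − 292681)] = √[12371 × 6499] = 8966.5561
r = -1353 / 8966.5561 ≈ -0.151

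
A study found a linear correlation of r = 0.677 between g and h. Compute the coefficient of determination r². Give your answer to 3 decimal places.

r² = (0.677)² = 0.458

0.458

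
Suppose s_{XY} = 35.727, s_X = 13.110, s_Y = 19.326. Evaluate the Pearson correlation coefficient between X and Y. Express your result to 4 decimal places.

0.1410

r = Cov(X,Y) / (s_X · s_Y) = 35.727 / (13.110 × 19.326)
  = 35.727 / 253.3639 ≈ 0.1410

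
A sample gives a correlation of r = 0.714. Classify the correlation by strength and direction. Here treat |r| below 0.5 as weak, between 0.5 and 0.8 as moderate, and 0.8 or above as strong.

r = 0.714 > 0 so the relationship is positive.
|r| = 0.714, which falls in the moderate range.

moderate positive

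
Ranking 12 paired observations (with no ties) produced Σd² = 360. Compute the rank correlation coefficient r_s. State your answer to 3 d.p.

ρ = 1 − 6Σd² / [n(n²−1)] = 1 − 6×360 / (12×143)
  = 1 − 2160/1716 = 1 − 1.2587 ≈ -0.259

-0.259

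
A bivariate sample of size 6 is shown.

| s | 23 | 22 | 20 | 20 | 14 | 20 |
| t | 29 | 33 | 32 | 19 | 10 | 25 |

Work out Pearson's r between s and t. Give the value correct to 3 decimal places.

0.853

n = 6, Σs = 119, Σt = 148, Σs² = 2409, Σt² = 4040, Σst = 3053
nΣst − ΣsΣt = 18318 − 17612 = 706
nΣs² − (Σs)² = 14454 − 14161 = 293; nΣt² − (Σt)² = 24240 − 21904 = 2336
r = 706 / √(293 × 2336) = 706 / 827.3137 ≈ 0.853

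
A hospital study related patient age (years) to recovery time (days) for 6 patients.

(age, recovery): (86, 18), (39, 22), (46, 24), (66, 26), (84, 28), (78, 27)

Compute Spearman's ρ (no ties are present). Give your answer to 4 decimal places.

Rank age: 6, 1, 2, 3, 5, 4
Rank recovery: 1, 2, 3, 4, 6, 5
d = rank(age) − rank(recovery): 5, -1, -1, -1, -1, -1; Σd² = 30
ρ = 1 − 6Σd² / [n(n²−1)] = 1 − 6×30 / (6×35) = 1 − 180/210 ≈ 0.1429

0.1429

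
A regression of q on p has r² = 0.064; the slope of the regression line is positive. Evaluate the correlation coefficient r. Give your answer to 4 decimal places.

0.2530

|r| = √0.064 = 0.2530
The association is positive, so r = 0.2530.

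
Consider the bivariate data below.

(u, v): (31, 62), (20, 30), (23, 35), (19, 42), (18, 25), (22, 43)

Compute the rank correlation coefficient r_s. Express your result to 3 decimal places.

0.714

Rank u: 6, 3, 5, 2, 1, 4
Rank v: 6, 2, 3, 4, 1, 5
d = rank(u) − rank(v): 0, 1, 2, -2, 0, -1; Σd² = 10
ρ = 1 − 6Σd² / [n(n²−1)] = 1 − 6×10 / (6×35) = 1 − 60/210 ≈ 0.714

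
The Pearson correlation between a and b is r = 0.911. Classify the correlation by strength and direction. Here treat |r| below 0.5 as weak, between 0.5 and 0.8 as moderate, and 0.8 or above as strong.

r = 0.911 > 0 so the relationship is positive.
|r| = 0.911, which falls in the strong range.

strong positive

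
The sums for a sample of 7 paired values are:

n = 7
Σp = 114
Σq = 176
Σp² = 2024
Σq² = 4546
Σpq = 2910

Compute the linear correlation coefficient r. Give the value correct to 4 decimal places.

0.3073

r = (nΣpq − ΣpΣq) / √[(nΣp² − (Σp)²)(nΣq² − (Σq)²)]
Numerator: 7×2910 − 114×176 = 306
Denominator: √[(14168 − 12996)(31822 − 30976)] = √[1172 × 846] = 995.7470
r = 306 / 995.7470 ≈ 0.3073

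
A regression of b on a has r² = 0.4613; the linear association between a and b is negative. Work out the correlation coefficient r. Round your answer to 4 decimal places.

|r| = √0.4613 = 0.6792
The association is negative, so r = −0.6792.

-0.6792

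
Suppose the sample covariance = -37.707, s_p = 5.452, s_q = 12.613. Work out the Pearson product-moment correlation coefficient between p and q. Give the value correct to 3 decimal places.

r = Cov(p,q) / (s_p · s_q) = -37.707 / (5.452 × 12.613)
  = -37.707 / 68.7661 ≈ -0.548

-0.548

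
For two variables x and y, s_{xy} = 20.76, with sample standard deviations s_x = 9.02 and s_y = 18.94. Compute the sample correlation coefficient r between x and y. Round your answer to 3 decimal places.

0.122

r = Cov(x,y) / (s_x · s_y) = 20.76 / (9.02 × 18.94)
  = 20.76 / 170.8388 ≈ 0.122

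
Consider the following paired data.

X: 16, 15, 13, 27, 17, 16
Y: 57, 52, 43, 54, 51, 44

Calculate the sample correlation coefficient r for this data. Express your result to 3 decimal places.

n = 6, ΣX = 104, ΣY = 301, ΣX² = 1924, ΣY² = 15255, ΣXY = 5280
nΣXY − ΣXΣY = 31680 − 31304 = 376
nΣX² − (ΣX)² = 11544 − 10816 = 728; nΣY² − (ΣY)² = 91530 − 90601 = 929
r = 376 / √(728 × 929) = 376 / 822.3819 ≈ 0.457

0.457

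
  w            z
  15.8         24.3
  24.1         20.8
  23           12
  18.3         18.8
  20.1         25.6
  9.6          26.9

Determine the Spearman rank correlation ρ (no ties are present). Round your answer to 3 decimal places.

Rank w: 2, 6, 5, 3, 4, 1
Rank z: 4, 3, 1, 2, 5, 6
d = rank(w) − rank(z): -2, 3, 4, 1, -1, -5; Σd² = 56
ρ = 1 − 6Σd² / [n(n²−1)] = 1 − 6×56 / (6×35) = 1 − 336/210 ≈ -0.600

-0.600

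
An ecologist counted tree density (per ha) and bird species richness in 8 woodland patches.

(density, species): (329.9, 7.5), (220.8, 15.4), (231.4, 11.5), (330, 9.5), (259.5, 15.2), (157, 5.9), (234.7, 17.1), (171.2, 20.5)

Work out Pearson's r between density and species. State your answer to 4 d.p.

n = 8, Σx = 1934.5, Σy = 102.6, Σx² = 496415.39, Σy² = 1494.42, Σxy = 24064.34
nΣxy − ΣxΣy = 192514.72 − 198479.7 = -5964.98
nΣx² − (Σx)² = 3971323.12 − 3742290.25 = 229032.87; nΣy² − (Σy)² = 11955.36 − 10526.76 = 1428.6
r = -5964.98 / √(229032.87 × 1428.6) = -5964.98 / 18088.5698 ≈ -0.3298

-0.3298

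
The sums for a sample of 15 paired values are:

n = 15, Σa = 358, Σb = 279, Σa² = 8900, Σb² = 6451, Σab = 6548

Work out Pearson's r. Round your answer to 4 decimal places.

-0.1654

r = (nΣab − ΣaΣb) / √[(nΣa² − (Σa)²)(nΣb² − (Σb)²)]
Numerator: 15×6548 − 358×279 = -1662
Denominator: √[(133500 − 128164)(96765 − 77841)] = √[5336 × 18924] = 10048.8041
r = -1662 / 10048.8041 ≈ -0.1654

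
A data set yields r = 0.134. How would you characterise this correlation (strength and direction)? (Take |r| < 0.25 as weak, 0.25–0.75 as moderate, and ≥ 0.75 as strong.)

r = 0.134 > 0 so the relationship is positive.
|r| = 0.134, which falls in the weak range.

weak positive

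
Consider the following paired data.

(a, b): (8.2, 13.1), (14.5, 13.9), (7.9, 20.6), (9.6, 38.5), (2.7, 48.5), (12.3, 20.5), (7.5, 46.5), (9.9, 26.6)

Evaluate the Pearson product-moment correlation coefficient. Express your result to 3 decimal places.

-0.674

n = 8, Σa = 72.6, Σb = 228.2, Σa² = 744.9, Σb² = 7913.74, Σab = 1836.5
nΣab − ΣaΣb = 14692 − 16567.32 = -1875.32
nΣa² − (Σa)² = 5959.2 − 5270.76 = 688.44; nΣb² − (Σb)² = 63309.92 − 52075.24 = 11234.68
r = -1875.32 / √(688.44 × 11234.68) = -1875.32 / 2781.0795 ≈ -0.674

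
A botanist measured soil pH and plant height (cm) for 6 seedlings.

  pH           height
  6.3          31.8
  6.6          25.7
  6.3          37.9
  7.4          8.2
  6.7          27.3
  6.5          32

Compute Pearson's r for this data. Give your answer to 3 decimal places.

-0.971

n = 6, Σx = 39.8, Σy = 162.9, Σx² = 264.84, Σy² = 4944.67, Σxy = 1060.32
nΣxy − ΣxΣy = 6361.92 − 6483.42 = -121.5
nΣx² − (Σx)² = 1589.04 − 1584.04 = 5; nΣy² − (Σy)² = 29668.02 − 26536.41 = 3131.61
r = -121.5 / √(5 × 3131.61) = -121.5 / 125.1321 ≈ -0.971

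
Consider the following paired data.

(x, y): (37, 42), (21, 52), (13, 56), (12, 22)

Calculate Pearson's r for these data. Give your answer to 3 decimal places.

n = 4, Σx = 83, Σy = 172, Σx² = 2123, Σy² = 8088, Σxy = 3638
nΣxy − ΣxΣy = 14552 − 14276 = 276
nΣx² − (Σx)² = 8492 − 6889 = 1603; nΣy² − (Σy)² = 32352 − 29584 = 2768
r = 276 / √(1603 × 2768) = 276 / 2106.4434 ≈ 0.131

0.131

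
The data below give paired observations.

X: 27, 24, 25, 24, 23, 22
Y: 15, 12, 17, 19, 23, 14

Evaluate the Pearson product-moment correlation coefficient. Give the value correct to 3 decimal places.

-0.167

n = 6, ΣX = 145, ΣY = 100, ΣX² = 3519, ΣY² = 1744, ΣXY = 2411
nΣXY − ΣXΣY = 14466 − 14500 = -34
nΣX² − (ΣX)² = 21114 − 21025 = 89; nΣY² − (ΣY)² = 10464 − 10000 = 464
r = -34 / √(89 × 464) = -34 / 203.2142 ≈ -0.167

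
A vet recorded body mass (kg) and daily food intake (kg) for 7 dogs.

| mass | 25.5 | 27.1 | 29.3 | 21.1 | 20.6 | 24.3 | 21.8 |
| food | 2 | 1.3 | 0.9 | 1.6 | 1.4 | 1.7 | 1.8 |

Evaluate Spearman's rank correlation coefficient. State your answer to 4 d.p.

-0.3214

Rank mass: 5, 6, 7, 2, 1, 4, 3
Rank food: 7, 2, 1, 4, 3, 5, 6
d = rank(mass) − rank(food): -2, 4, 6, -2, -2, -1, -3; Σd² = 74
ρ = 1 − 6Σd² / [n(n²−1)] = 1 − 6×74 / (7×48) = 1 − 444/336 ≈ -0.3214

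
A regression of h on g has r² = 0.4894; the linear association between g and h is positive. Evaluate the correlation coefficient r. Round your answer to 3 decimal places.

|r| = √0.4894 = 0.700
The association is positive, so r = 0.700.

0.700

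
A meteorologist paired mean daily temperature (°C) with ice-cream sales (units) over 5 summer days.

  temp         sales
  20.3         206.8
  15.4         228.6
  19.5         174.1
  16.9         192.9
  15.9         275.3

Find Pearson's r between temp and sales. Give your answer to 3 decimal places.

-0.638

n = 5, Σx = 88, Σy = 1077.7, Σx² = 1567.92, Σy² = 238335.51, Σxy = 18750.71
nΣxy − ΣxΣy = 93753.55 − 94837.6 = -1084.05
nΣx² − (Σx)² = 7839.6 − 7744 = 95.6; nΣy² − (Σy)² = 1191677.55 − 1161437.29 = 30240.26
r = -1084.05 / √(95.6 × 30240.26) = -1084.05 / 1700.2849 ≈ -0.638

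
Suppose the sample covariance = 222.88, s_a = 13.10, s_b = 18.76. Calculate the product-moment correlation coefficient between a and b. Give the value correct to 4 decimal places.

0.9069

r = Cov(a,b) / (s_a · s_b) = 222.88 / (13.10 × 18.76)
  = 222.88 / 245.7560 ≈ 0.9069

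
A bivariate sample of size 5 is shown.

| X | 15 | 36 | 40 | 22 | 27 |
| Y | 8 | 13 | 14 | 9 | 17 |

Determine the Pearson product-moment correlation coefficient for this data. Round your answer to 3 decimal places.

n = 5, ΣX = 140, ΣY = 61, ΣX² = 4334, ΣY² = 799, ΣXY = 1805
nΣXY − ΣXΣY = 9025 − 8540 = 485
nΣX² − (ΣX)² = 21670 − 19600 = 2070; nΣY² − (ΣY)² = 3995 − 3721 = 274
r = 485 / √(2070 × 274) = 485 / 753.1135 ≈ 0.644

0.644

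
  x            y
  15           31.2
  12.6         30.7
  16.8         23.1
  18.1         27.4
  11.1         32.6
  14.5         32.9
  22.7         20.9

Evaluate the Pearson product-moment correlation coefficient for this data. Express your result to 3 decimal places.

n = 7, Σx = 110.8, Σy = 198.8, Σx² = 1842.36, Σy² = 5782.28, Σxy = 3052.18
nΣxy − ΣxΣy = 21365.26 − 22027.04 = -661.78
nΣx² − (Σx)² = 12896.52 − 12276.64 = 619.88; nΣy² − (Σy)² = 40475.96 − 39521.44 = 954.52
r = -661.78 / √(619.88 × 954.52) = -661.78 / 769.2125 ≈ -0.860

-0.860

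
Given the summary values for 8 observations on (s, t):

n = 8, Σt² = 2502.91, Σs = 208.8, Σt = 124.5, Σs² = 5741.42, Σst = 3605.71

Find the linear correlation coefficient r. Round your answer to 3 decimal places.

r = (nΣst − ΣsΣt) / √[(nΣs² − (Σs)²)(nΣt² − (Σt)²)]
Numerator: 8×3605.71 − 208.8×124.5 = 2850.08
Denominator: √[(45931.36 − 43597.44)(20023.28 − 15500.25)] = √[2333.92 × 4523.03] = 3249.0599
r = 2850.08 / 3249.0599 ≈ 0.877

0.877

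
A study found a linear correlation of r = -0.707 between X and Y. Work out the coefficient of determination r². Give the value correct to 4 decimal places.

r² = (-0.707)² = 0.4998

0.4998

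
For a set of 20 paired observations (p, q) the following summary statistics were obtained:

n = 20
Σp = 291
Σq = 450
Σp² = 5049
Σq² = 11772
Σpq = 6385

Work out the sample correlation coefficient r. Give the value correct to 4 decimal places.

r = (nΣpq − ΣpΣq) / √[(nΣp² − (Σp)²)(nΣq² − (Σq)²)]
Numerator: 20×6385 − 291×450 = -3250
Denominator: √[(100980 − 84681)(235440 − 202500)] = √[16299 × 32940] = 23170.8666
r = -3250 / 23170.8666 ≈ -0.1403

-0.1403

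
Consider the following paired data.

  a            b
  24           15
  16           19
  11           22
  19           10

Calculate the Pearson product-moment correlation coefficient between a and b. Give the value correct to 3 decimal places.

n = 4, Σa = 70, Σb = 66, Σa² = 1314, Σb² = 1170, Σab = 1096
nΣab − ΣaΣb = 4384 − 4620 = -236
nΣa² − (Σa)² = 5256 − 4900 = 356; nΣb² − (Σb)² = 4680 − 4356 = 324
r = -236 / √(356 × 324) = -236 / 339.6233 ≈ -0.695

-0.695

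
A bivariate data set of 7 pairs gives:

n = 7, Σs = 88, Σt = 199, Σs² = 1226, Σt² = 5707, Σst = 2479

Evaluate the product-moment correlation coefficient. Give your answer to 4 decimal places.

-0.2944

r = (nΣst − ΣsΣt) / √[(nΣs² − (Σs)²)(nΣt² − (Σt)²)]
Numerator: 7×2479 − 88×199 = -159
Denominator: √[(8582 − 7744)(39949 − 39601)] = √[838 × 348] = 540.0222
r = -159 / 540.0222 ≈ -0.2944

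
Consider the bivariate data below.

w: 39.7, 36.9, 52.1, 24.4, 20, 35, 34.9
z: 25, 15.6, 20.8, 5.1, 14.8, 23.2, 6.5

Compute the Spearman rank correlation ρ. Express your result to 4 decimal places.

0.7143

Rank w: 6, 5, 7, 2, 1, 4, 3
Rank z: 7, 4, 5, 1, 3, 6, 2
d = rank(w) − rank(z): -1, 1, 2, 1, -2, -2, 1; Σd² = 16
ρ = 1 − 6Σd² / [n(n²−1)] = 1 − 6×16 / (7×48) = 1 − 96/336 ≈ 0.7143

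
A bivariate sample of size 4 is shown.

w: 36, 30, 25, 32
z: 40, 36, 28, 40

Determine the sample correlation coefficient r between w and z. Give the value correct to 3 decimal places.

n = 4, Σw = 123, Σz = 144, Σw² = 3845, Σz² = 5280, Σwz = 4500
nΣwz − ΣwΣz = 18000 − 17712 = 288
nΣw² − (Σw)² = 15380 − 15129 = 251; nΣz² − (Σz)² = 21120 − 20736 = 384
r = 288 / √(251 × 384) = 288 / 310.4577 ≈ 0.928

0.928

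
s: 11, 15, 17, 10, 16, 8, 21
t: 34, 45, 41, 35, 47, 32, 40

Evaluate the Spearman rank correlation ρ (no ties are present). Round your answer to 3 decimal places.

Rank s: 3, 4, 6, 2, 5, 1, 7
Rank t: 2, 6, 5, 3, 7, 1, 4
d = rank(s) − rank(t): 1, -2, 1, -1, -2, 0, 3; Σd² = 20
ρ = 1 − 6Σd² / [n(n²−1)] = 1 − 6×20 / (7×48) = 1 − 120/336 ≈ 0.643

0.643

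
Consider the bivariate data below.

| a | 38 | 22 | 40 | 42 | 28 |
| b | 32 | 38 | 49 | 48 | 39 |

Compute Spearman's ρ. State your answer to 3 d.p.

0.600

Rank a: 3, 1, 4, 5, 2
Rank b: 1, 2, 5, 4, 3
d = rank(a) − rank(b): 2, -1, -1, 1, -1; Σd² = 8
ρ = 1 − 6Σd² / [n(n²−1)] = 1 − 6×8 / (5×24) = 1 − 48/120 ≈ 0.600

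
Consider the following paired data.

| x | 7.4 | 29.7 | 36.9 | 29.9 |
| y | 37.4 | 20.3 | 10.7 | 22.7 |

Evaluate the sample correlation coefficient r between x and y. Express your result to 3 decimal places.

n = 4, Σx = 103.9, Σy = 91.1, Σx² = 3192.47, Σy² = 2440.63, Σxy = 1953.23
nΣxy − ΣxΣy = 7812.92 − 9465.29 = -1652.37
nΣx² − (Σx)² = 12769.88 − 10795.21 = 1974.67; nΣy² − (Σy)² = 9762.52 − 8299.21 = 1463.31
r = -1652.37 / √(1974.67 × 1463.31) = -1652.37 / 1699.8689 ≈ -0.972

-0.972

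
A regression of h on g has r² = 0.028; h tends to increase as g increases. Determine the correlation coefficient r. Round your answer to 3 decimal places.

|r| = √0.028 = 0.167
The association is positive, so r = 0.167.

0.167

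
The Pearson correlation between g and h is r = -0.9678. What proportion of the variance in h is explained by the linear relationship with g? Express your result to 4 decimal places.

r² = (-0.9678)² = 0.9366

0.9366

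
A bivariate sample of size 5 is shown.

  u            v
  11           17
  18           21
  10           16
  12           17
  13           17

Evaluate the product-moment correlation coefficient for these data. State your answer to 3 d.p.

0.972

n = 5, Σu = 64, Σv = 88, Σu² = 858, Σv² = 1564, Σuv = 1150
nΣuv − ΣuΣv = 5750 − 5632 = 118
nΣu² − (Σu)² = 4290 − 4096 = 194; nΣv² − (Σv)² = 7820 − 7744 = 76
r = 118 / √(194 × 76) = 118 / 121.4249 ≈ 0.972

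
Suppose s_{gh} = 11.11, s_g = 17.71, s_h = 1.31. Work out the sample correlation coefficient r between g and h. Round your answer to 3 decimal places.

r = Cov(g,h) / (s_g · s_h) = 11.11 / (17.71 × 1.31)
  = 11.11 / 23.2001 ≈ 0.479

0.479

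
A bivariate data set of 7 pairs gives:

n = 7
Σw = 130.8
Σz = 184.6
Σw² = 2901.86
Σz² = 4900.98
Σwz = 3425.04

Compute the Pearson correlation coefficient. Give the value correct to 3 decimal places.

-0.199

r = (nΣwz − ΣwΣz) / √[(nΣw² − (Σw)²)(nΣz² − (Σz)²)]
Numerator: 7×3425.04 − 130.8×184.6 = -170.4
Denominator: √[(20313.02 − 17108.64)(34306.86 − 34077.16)] = √[3204.38 × 229.7] = 857.9313
r = -170.4 / 857.9313 ≈ -0.199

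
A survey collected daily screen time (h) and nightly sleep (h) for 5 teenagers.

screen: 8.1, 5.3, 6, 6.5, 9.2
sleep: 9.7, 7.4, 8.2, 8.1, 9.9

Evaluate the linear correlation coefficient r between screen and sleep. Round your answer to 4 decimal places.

0.9727

n = 5, Σx = 35.1, Σy = 43.3, Σx² = 256.59, Σy² = 379.71, Σxy = 310.72
nΣxy − ΣxΣy = 1553.6 − 1519.83 = 33.77
nΣx² − (Σx)² = 1282.95 − 1232.01 = 50.94; nΣy² − (Σy)² = 1898.55 − 1874.89 = 23.66
r = 33.77 / √(50.94 × 23.66) = 33.77 / 34.7166 ≈ 0.9727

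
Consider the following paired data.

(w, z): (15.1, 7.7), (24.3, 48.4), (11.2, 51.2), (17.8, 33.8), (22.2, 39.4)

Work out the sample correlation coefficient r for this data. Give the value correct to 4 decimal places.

0.1949

n = 5, Σw = 90.6, Σz = 180.5, Σw² = 1753.62, Σz² = 7718.09, Σwz = 3342.15
nΣwz − ΣwΣz = 16710.75 − 16353.3 = 357.45
nΣw² − (Σw)² = 8768.1 − 8208.36 = 559.74; nΣz² − (Σz)² = 38590.45 − 32580.25 = 6010.2
r = 357.45 / √(559.74 × 6010.2) = 357.45 / 1834.1618 ≈ 0.1949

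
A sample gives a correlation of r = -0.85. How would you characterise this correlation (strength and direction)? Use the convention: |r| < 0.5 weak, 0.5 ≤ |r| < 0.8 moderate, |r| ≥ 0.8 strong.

strong negative

r = -0.85 < 0 so the relationship is negative.
|r| = 0.85, which falls in the strong range.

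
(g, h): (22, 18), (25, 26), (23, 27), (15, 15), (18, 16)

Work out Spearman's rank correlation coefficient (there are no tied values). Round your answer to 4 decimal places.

Rank g: 3, 5, 4, 1, 2
Rank h: 3, 4, 5, 1, 2
d = rank(g) − rank(h): 0, 1, -1, 0, 0; Σd² = 2
ρ = 1 − 6Σd² / [n(n²−1)] = 1 − 6×2 / (5×24) = 1 − 12/120 ≈ 0.9000

0.9000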